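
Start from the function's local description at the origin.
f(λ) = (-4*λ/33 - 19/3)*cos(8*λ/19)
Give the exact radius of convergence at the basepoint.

The factor cos(8*λ/19) is entire and contributes no finite singular point.
The polynomial part has no poles.
No finite singular points: the Taylor series at 0 converges everywhere.

The radius of convergence is infinite.


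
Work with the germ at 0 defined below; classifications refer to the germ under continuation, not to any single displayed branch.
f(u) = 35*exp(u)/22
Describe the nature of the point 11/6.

There is no denominator, hence no pole anywhere.
The factor exp(u) is entire.
So the germ continues analytically to 11/6.

The point is a regular point.


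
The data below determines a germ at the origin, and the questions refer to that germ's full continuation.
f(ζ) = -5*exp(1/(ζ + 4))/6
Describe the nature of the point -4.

The point is an essential singularity.

The exponent 1/(ζ - (-4)) has a pole at -4, so exp(1/(ζ - (-4))) takes every nonzero value near it: an essential singularity (not a pole of any order).


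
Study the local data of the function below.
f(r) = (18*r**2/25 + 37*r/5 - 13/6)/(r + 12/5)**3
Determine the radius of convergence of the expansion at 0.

The radius of convergence is 12/5.

Denominator factor (r + 12/5)^3: pole of order 3 at -12/5, modulus 12/5.
The radius of convergence is the smallest modulus among the singular points: 12/5.


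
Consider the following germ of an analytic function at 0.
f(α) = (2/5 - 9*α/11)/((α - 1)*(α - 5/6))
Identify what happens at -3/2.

Denominator factors: α - 5/6 = -7/3 at α = -3/2; α - 1 = -5/2 at α = -3/2 — none vanishes.
So the germ continues analytically to -3/2.

The point is a regular point.


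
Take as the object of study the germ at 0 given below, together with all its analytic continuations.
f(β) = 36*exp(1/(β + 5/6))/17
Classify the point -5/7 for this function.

There is no denominator, hence no pole anywhere.
The essential point of exp(1/(β - (-5/6))) is -5/6, not -5/7.
So the germ continues analytically to -5/7.

The point is a regular point.


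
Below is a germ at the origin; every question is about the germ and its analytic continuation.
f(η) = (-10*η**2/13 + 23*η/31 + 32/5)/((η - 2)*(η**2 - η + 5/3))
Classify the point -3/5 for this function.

The point is a regular point.

Denominator factors: η - 2 = -13/5 at η = -3/5; η**2 - η + 5/3 = 197/75 at η = -3/5 — none vanishes.
So the germ continues analytically to -3/5.


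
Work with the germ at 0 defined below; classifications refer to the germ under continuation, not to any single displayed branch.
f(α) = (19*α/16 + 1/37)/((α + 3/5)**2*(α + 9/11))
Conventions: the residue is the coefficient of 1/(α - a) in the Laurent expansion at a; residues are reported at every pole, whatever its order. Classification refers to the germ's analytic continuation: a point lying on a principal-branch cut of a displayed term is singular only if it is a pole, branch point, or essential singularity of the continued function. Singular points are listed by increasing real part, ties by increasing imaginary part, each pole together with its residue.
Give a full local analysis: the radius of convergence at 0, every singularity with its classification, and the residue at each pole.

Denominator factor (α + 9/11): pole of order 1 at -9/11, modulus 9/11.
Denominator factor (α + 3/5)^2: pole of order 2 at -3/5, modulus 3/5.
The radius of convergence is the smallest modulus among the singular points: 3/5.
At the order-1 pole -9/11 set g(α) = (α - (-9/11))*f(α) = (19*α/16 + 1/37)/(α + 3/5)**2.
Simple pole: residue = g(a) at a = -9/11, which is -1691525/85248.
At the order-2 pole -3/5 set g(α) = (α - (-3/5))^2*f(α) = (19*α/16 + 1/37)/(α + 9/11).
Order-2 pole: residue = g'(a); g'(-3/5) = 1691525/85248, so the residue is 1691525/85248.
List the singular points by increasing real part (a conjugate pair: the negative imaginary part first).

Radius of convergence at 0: 3/5.
At -9/11: a pole of order 1; residue -1691525/85248.
At -3/5: a pole of order 2; residue 1691525/85248.


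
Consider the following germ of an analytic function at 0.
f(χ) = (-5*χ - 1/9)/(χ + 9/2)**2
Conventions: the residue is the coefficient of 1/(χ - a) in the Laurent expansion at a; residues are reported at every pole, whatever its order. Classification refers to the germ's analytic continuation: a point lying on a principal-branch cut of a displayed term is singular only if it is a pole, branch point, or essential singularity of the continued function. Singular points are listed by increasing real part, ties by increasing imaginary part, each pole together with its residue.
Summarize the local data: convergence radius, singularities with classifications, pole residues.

Denominator factor (χ + 9/2)^2: pole of order 2 at -9/2, modulus 9/2.
The radius of convergence is the smallest modulus among the singular points: 9/2.
At the order-2 pole -9/2 set g(χ) = (χ - (-9/2))^2*f(χ) = -5*χ - 1/9.
Order-2 pole: residue = g'(a); g'(-9/2) = -5, so the residue is -5.

Radius of convergence at 0: 9/2.
At -9/2: a pole of order 2; residue -5.


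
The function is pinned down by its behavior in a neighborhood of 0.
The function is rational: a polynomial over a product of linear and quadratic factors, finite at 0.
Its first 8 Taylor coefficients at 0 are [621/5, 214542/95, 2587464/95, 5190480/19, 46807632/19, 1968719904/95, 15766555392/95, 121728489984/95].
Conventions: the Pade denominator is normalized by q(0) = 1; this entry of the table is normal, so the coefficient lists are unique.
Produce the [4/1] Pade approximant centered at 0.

The Pade approximant has numerator coefficients [621/5, 2313279216/1906175, 15705779148/1906175, 84007207296/1906175, 12622955760/76247]; denominator coefficients [1, -168786/20065].

Taylor coefficients needed (read off): a_0 = 621/5, a_1 = 214542/95, a_2 = 2587464/95, a_3 = 5190480/19, a_4 = 46807632/19, a_5 = 1968719904/95.
Write the denominator as Q(λ) = 1 + q1*λ. Requiring Q*f - P = O(λ^6) with deg P <= 4 kills the coefficients of λ^5..λ^5 in Q*f:
  λ^5: a_5 + q1*a_4 = 0, i.e. 1968719904/95 + (46807632/19)*q1 = 0.
Solving this linear system: q1 = -168786/20065.
The numerator is Q*f truncated at degree 4: P0 = a_0 = 621/5; P1 = a_1 + q1*a_0 = 2313279216/1906175; P2 = a_2 + q1*a_1 = 15705779148/1906175; P3 = a_3 + q1*a_2 = 84007207296/1906175; P4 = a_4 + q1*a_3 = 12622955760/76247.


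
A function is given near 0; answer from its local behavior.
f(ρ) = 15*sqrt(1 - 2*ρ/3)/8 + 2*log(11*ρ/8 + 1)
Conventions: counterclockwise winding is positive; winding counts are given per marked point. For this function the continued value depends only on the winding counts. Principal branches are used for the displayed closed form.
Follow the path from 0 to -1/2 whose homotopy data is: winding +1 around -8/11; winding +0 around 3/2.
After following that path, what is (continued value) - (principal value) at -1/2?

Continued minus principal equals (4)*pi*i.

The rational part is single-valued and drops out of the difference; each branch term changes only by its own monodromy.
(15/8)*sqrt(1 - ρ/(3/2)): winding +0 is even, the square root returns to the same sheet, contribution 0.
(2)*log(1 - ρ/(-8/11)): each positive loop around -8/11 adds 2*pi*i to the log, so winding +1 contributes (2)*(1)*2*pi*i = (4)*pi*i.
Summing the contributions at ρ = -1/2 gives (4)*pi*i.


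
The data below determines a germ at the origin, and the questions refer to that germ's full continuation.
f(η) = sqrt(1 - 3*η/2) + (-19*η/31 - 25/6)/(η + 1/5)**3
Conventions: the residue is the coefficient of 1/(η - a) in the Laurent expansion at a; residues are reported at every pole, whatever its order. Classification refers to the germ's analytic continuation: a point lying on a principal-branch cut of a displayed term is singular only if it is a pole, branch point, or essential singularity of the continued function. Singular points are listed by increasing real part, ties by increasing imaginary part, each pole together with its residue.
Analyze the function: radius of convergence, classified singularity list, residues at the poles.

Radius of convergence at 0: 1/5.
At -1/5: a pole of order 3; residue 0.
At 2/3: an algebraic (square-root) branch point.

Denominator factor (η + 1/5)^3: pole of order 3 at -1/5, modulus 1/5.
Branch term (1)*sqrt(1 - η/(2/3)): its argument vanishes at η = 2/3, a square-root branch point, modulus 2/3.
The radius of convergence is the smallest modulus among the singular points: 1/5.
The branch term is analytic at -1/5 and contributes nothing to the residue; only the rational part matters.
At the order-3 pole -1/5 set g(η) = (η - (-1/5))^3*(rational part) = -19*η/31 - 25/6.
Order-3 pole: residue = g''(a)/2; g''(-1/5) = 0, so the residue is 0.
List the singular points by increasing real part (a conjugate pair: the negative imaginary part first).


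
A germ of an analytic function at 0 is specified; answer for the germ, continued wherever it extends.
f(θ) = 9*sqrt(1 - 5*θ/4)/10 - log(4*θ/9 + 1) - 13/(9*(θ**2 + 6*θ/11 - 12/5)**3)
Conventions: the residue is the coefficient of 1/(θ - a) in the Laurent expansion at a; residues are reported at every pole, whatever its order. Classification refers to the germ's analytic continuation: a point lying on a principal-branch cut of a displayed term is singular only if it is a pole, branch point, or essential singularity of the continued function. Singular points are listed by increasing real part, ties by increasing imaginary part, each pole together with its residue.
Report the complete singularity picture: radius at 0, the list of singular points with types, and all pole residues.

Radius of convergence at 0: 4/5.
At -9/4: a logarithmic branch point.
At -3/11 - (1/55)*sqrt(7485): a pole of order 3; residue (52341575/161029942704)*sqrt(7485).
At 4/5: an algebraic (square-root) branch point.
At -3/11 + (1/55)*sqrt(7485): a pole of order 3; residue -(52341575/161029942704)*sqrt(7485).

Denominator factor (θ**2 + 6*θ/11 - 12/5)^3: discriminant 5988/605, real irrational roots -3/11 + (1/55)*sqrt(7485) and -3/11 - (1/55)*sqrt(7485); poles of order 3, moduli -3/11 + (1/55)*sqrt(7485) and 3/11 + (1/55)*sqrt(7485).
Branch term (-1)*log(1 - θ/(-9/4)): its argument vanishes at θ = -9/4, a logarithmic branch point, modulus 9/4.
Branch term (9/10)*sqrt(1 - θ/(4/5)): its argument vanishes at θ = 4/5, a square-root branch point, modulus 4/5.
The radius of convergence is the smallest modulus among the singular points: 4/5.
The branch terms are analytic at -3/11 - (1/55)*sqrt(7485) and contribute nothing to the residue; only the rational part matters.
The factor θ**2 + 6*θ/11 - 12/5 splits as (θ - a)(θ - a') with a = -3/11 - (1/55)*sqrt(7485), a' = -3/11 + (1/55)*sqrt(7485). At the order-3 pole a set g(θ) = (θ - a)^3*(rational part) = [-13/9] / (θ - a')^3.
Order-3 pole: residue = g''(a)/2; g''(-3/11 - (1/55)*sqrt(7485)) = (52341575/80514971352)*sqrt(7485), so the residue is (52341575/161029942704)*sqrt(7485).
The branch terms are analytic at -3/11 + (1/55)*sqrt(7485) and contribute nothing to the residue; only the rational part matters.
The factor θ**2 + 6*θ/11 - 12/5 splits as (θ - a)(θ - a') with a = -3/11 + (1/55)*sqrt(7485), a' = -3/11 - (1/55)*sqrt(7485). At the order-3 pole a set g(θ) = (θ - a)^3*(rational part) = [-13/9] / (θ - a')^3.
Order-3 pole: residue = g''(a)/2; g''(-3/11 + (1/55)*sqrt(7485)) = -(52341575/80514971352)*sqrt(7485), so the residue is -(52341575/161029942704)*sqrt(7485).
List the singular points by increasing real part (a conjugate pair: the negative imaginary part first).


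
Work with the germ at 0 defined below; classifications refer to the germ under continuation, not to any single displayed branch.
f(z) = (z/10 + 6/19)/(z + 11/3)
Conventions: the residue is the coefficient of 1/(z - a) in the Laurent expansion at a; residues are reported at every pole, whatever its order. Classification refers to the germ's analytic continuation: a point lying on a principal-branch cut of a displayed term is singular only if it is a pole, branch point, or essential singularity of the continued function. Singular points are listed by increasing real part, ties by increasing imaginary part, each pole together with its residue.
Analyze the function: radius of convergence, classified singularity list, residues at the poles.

Denominator factor (z + 11/3): pole of order 1 at -11/3, modulus 11/3.
The radius of convergence is the smallest modulus among the singular points: 11/3.
At the order-1 pole -11/3 set g(z) = (z - (-11/3))*f(z) = z/10 + 6/19.
Simple pole: residue = g(a) at a = -11/3, which is -29/570.

Radius of convergence at 0: 11/3.
At -11/3: a pole of order 1; residue -29/570.


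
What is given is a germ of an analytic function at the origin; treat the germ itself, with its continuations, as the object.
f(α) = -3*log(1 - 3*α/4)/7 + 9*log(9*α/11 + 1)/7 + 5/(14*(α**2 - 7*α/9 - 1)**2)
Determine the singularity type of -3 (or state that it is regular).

The point is a regular point.

Denominator factors: α**2 - 7*α/9 - 1 = 31/3 at α = -3 — none vanishes.
Branch term log(1 - α/(-11/9)): argument at -3 is -16/11, nonzero, so -3 is not its branch point (a point on a principal cut is still regular for the continued germ).
Branch term log(1 - α/(4/3)): argument at -3 is 13/4, nonzero, so -3 is not its branch point (a point on a principal cut is still regular for the continued germ).
So the germ continues analytically to -3.


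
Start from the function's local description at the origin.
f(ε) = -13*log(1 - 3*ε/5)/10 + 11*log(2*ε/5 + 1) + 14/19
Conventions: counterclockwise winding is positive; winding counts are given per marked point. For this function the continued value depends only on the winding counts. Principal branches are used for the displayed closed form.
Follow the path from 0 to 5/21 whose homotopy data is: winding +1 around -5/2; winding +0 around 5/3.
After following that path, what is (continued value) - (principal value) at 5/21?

The rational part is single-valued and drops out of the difference; each branch term changes only by its own monodromy.
(11)*log(1 - ε/(-5/2)): each positive loop around -5/2 adds 2*pi*i to the log, so winding +1 contributes (11)*(1)*2*pi*i = (22)*pi*i.
(-13/10)*log(1 - ε/(5/3)): winding 0 around 5/3, so this term returns to its principal value, contribution 0.
Summing the contributions at ε = 5/21 gives (22)*pi*i.

Continued minus principal equals (22)*pi*i.


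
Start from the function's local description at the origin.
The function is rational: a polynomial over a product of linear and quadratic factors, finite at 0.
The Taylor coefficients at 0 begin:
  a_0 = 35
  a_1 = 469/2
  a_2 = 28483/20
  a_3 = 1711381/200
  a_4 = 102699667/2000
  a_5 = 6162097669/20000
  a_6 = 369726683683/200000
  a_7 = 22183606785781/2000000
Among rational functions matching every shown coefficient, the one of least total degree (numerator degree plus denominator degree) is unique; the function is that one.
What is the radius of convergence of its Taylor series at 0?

The radius of convergence is 1/6.

No rational of total degree below 2 reproduces all 8 coefficients; solving the [0/2] Pade equations on them gives f(ρ) = 25/(3*(ρ - 10/7)*(ρ - 1/6)), whose expansion matches every shown term.
Denominator factor (ρ - 1/6): pole of order 1 at 1/6, modulus 1/6.
Denominator factor (ρ - 10/7): pole of order 1 at 10/7, modulus 10/7.
The radius of convergence is the smallest modulus among the singular points: 1/6.


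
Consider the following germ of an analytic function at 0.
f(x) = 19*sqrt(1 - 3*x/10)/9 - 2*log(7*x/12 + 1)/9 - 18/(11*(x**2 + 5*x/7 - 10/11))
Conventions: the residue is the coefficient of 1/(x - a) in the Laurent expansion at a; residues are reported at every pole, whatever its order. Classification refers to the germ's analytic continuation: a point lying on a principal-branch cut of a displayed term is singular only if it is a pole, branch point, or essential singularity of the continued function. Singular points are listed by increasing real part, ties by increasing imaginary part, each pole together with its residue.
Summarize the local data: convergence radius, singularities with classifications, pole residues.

Denominator factor (x**2 + 5*x/7 - 10/11): discriminant 2235/539, real irrational roots -5/14 + (1/154)*sqrt(24585) and -5/14 - (1/154)*sqrt(24585); poles of order 1, moduli -5/14 + (1/154)*sqrt(24585) and 5/14 + (1/154)*sqrt(24585).
Branch term (19/9)*sqrt(1 - x/(10/3)): its argument vanishes at x = 10/3, a square-root branch point, modulus 10/3.
Branch term (-2/9)*log(1 - x/(-12/7)): its argument vanishes at x = -12/7, a logarithmic branch point, modulus 12/7.
The radius of convergence is the smallest modulus among the singular points: -5/14 + (1/154)*sqrt(24585).
The branch terms are analytic at -5/14 - (1/154)*sqrt(24585) and contribute nothing to the residue; only the rational part matters.
The factor x**2 + 5*x/7 - 10/11 splits as (x - a)(x - a') with a = -5/14 - (1/154)*sqrt(24585), a' = -5/14 + (1/154)*sqrt(24585). At the order-1 pole a set g(x) = (x - a)*(rational part) = [-18/11] / (x - a').
Simple pole: residue = g(a) at a = -5/14 - (1/154)*sqrt(24585), which is (42/8195)*sqrt(24585).
The branch terms are analytic at -5/14 + (1/154)*sqrt(24585) and contribute nothing to the residue; only the rational part matters.
The factor x**2 + 5*x/7 - 10/11 splits as (x - a)(x - a') with a = -5/14 + (1/154)*sqrt(24585), a' = -5/14 - (1/154)*sqrt(24585). At the order-1 pole a set g(x) = (x - a)*(rational part) = [-18/11] / (x - a').
Simple pole: residue = g(a) at a = -5/14 + (1/154)*sqrt(24585), which is -(42/8195)*sqrt(24585).
List the singular points by increasing real part (a conjugate pair: the negative imaginary part first).

Radius of convergence at 0: -5/14 + (1/154)*sqrt(24585).
At -12/7: a logarithmic branch point.
At -5/14 - (1/154)*sqrt(24585): a pole of order 1; residue (42/8195)*sqrt(24585).
At -5/14 + (1/154)*sqrt(24585): a pole of order 1; residue -(42/8195)*sqrt(24585).
At 10/3: an algebraic (square-root) branch point.


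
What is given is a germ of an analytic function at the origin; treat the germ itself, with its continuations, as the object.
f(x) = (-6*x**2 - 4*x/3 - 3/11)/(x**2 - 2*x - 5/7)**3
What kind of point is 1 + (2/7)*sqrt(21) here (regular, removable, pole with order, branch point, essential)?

The denominator factor x**2 - 2*x - 5/7 vanishes at 1 + (2/7)*sqrt(21) and appears to the power 3; the numerator there equals -4133/231 - (80/21)*sqrt(21), nonzero, and no other factor vanishes.
Hence a pole whose order is the multiplicity, 3.

The point is a pole of order 3.


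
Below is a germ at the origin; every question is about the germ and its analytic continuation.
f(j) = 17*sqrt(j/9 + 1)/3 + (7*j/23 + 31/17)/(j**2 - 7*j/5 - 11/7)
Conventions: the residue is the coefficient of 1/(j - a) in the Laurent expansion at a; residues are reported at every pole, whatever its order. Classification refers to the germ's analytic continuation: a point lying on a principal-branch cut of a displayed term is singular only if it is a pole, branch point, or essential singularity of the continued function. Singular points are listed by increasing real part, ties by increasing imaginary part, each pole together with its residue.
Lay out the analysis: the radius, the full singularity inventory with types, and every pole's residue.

Radius of convergence at 0: -7/10 + (1/70)*sqrt(10101).
At -9: an algebraic (square-root) branch point.
At 7/10 - (1/70)*sqrt(10101): a pole of order 1; residue 7/46 - (7963/1128426)*sqrt(10101).
At 7/10 + (1/70)*sqrt(10101): a pole of order 1; residue 7/46 + (7963/1128426)*sqrt(10101).

Denominator factor (j**2 - 7*j/5 - 11/7): discriminant 1443/175, real irrational roots 7/10 + (1/70)*sqrt(10101) and 7/10 - (1/70)*sqrt(10101); poles of order 1, moduli 7/10 + (1/70)*sqrt(10101) and -7/10 + (1/70)*sqrt(10101).
Branch term (17/3)*sqrt(1 - j/(-9)): its argument vanishes at j = -9, a square-root branch point, modulus 9.
The radius of convergence is the smallest modulus among the singular points: -7/10 + (1/70)*sqrt(10101).
The branch term is analytic at 7/10 - (1/70)*sqrt(10101) and contributes nothing to the residue; only the rational part matters.
The factor j**2 - 7*j/5 - 11/7 splits as (j - a)(j - a') with a = 7/10 - (1/70)*sqrt(10101), a' = 7/10 + (1/70)*sqrt(10101). At the order-1 pole a set g(j) = (j - a)*(rational part) = [7*j/23 + 31/17] / (j - a').
Simple pole: residue = g(a) at a = 7/10 - (1/70)*sqrt(10101), which is 7/46 - (7963/1128426)*sqrt(10101).
The branch term is analytic at 7/10 + (1/70)*sqrt(10101) and contributes nothing to the residue; only the rational part matters.
The factor j**2 - 7*j/5 - 11/7 splits as (j - a)(j - a') with a = 7/10 + (1/70)*sqrt(10101), a' = 7/10 - (1/70)*sqrt(10101). At the order-1 pole a set g(j) = (j - a)*(rational part) = [7*j/23 + 31/17] / (j - a').
Simple pole: residue = g(a) at a = 7/10 + (1/70)*sqrt(10101), which is 7/46 + (7963/1128426)*sqrt(10101).
List the singular points by increasing real part (a conjugate pair: the negative imaginary part first).


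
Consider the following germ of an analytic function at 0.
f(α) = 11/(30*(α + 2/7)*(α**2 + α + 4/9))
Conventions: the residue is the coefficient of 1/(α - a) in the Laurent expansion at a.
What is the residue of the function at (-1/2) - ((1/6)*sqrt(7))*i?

The factor α**2 + α + 4/9 splits as (α - a)(α - a') with a = (-1/2) - ((1/6)*sqrt(7))*i, a' = (-1/2) + ((1/6)*sqrt(7))*i. At the order-1 pole a set g(α) = (α - a)*f(α) = [11/(30*(α + 2/7))] / (α - a').
Simple pole: residue = g(a) at a = (-1/2) - ((1/6)*sqrt(7))*i, which is (-1617/2120) - ((297/2120)*sqrt(7))*i.

The residue is (-1617/2120) - ((297/2120)*sqrt(7))*i.


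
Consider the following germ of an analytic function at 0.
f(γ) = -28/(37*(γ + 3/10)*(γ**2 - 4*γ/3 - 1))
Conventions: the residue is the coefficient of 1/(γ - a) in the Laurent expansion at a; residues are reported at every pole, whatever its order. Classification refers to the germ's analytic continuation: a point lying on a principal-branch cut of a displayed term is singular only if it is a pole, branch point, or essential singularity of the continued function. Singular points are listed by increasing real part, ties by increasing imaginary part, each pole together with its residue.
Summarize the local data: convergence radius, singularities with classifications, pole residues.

Radius of convergence at 0: 3/10.
At 2/3 - (1/3)*sqrt(13): a pole of order 1; residue -1400/1887 - (4060/24531)*sqrt(13).
At -3/10: a pole of order 1; residue 2800/1887.
At 2/3 + (1/3)*sqrt(13): a pole of order 1; residue -1400/1887 + (4060/24531)*sqrt(13).

Denominator factor (γ + 3/10): pole of order 1 at -3/10, modulus 3/10.
Denominator factor (γ**2 - 4*γ/3 - 1): discriminant 52/9, real irrational roots 2/3 + (1/3)*sqrt(13) and 2/3 - (1/3)*sqrt(13); poles of order 1, moduli 2/3 + (1/3)*sqrt(13) and -2/3 + (1/3)*sqrt(13).
The radius of convergence is the smallest modulus among the singular points: 3/10.
The factor γ**2 - 4*γ/3 - 1 splits as (γ - a)(γ - a') with a = 2/3 - (1/3)*sqrt(13), a' = 2/3 + (1/3)*sqrt(13). At the order-1 pole a set g(γ) = (γ - a)*f(γ) = [-28/(37*(γ + 3/10))] / (γ - a').
Simple pole: residue = g(a) at a = 2/3 - (1/3)*sqrt(13), which is -1400/1887 - (4060/24531)*sqrt(13).
At the order-1 pole -3/10 set g(γ) = (γ - (-3/10))*f(γ) = -28/(37*(γ**2 - 4*γ/3 - 1)).
Simple pole: residue = g(a) at a = -3/10, which is 2800/1887.
The factor γ**2 - 4*γ/3 - 1 splits as (γ - a)(γ - a') with a = 2/3 + (1/3)*sqrt(13), a' = 2/3 - (1/3)*sqrt(13). At the order-1 pole a set g(γ) = (γ - a)*f(γ) = [-28/(37*(γ + 3/10))] / (γ - a').
Simple pole: residue = g(a) at a = 2/3 + (1/3)*sqrt(13), which is -1400/1887 + (4060/24531)*sqrt(13).
List the singular points by increasing real part (a conjugate pair: the negative imaginary part first).


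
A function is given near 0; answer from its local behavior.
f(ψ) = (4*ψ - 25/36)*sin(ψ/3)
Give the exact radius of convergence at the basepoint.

The factor sin(ψ/3) is entire and contributes no finite singular point.
The polynomial part has no poles.
No finite singular points: the Taylor series at 0 converges everywhere.

The radius of convergence is infinite.


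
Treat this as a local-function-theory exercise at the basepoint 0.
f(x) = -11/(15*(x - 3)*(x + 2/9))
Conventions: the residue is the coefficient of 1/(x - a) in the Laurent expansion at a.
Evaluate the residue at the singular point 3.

At the order-1 pole 3 set g(x) = (x - (3))*f(x) = -11/(15*(x + 2/9)).
Simple pole: residue = g(a) at a = 3, which is -33/145.

The residue is -33/145.


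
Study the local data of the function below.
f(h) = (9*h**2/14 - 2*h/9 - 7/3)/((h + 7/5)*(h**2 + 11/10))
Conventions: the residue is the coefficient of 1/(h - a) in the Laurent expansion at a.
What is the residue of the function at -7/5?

At the order-1 pole -7/5 set g(h) = (h - (-7/5))*f(h) = (9*h**2/14 - 2*h/9 - 7/3)/(h**2 + 11/10).
Simple pole: residue = g(a) at a = -7/5, which is -343/1377.

The residue is -343/1377.


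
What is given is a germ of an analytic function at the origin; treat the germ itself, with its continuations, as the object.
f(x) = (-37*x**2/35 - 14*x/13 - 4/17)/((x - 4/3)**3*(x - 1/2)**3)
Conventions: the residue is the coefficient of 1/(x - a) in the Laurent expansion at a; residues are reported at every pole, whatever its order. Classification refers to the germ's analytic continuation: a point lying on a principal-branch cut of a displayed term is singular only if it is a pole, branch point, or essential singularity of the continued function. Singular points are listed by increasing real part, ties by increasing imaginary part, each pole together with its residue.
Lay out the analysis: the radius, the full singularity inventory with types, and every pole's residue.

Denominator factor (x - 1/2)^3: pole of order 3 at 1/2, modulus 1/2.
Denominator factor (x - 4/3)^3: pole of order 3 at 4/3, modulus 4/3.
The radius of convergence is the smallest modulus among the singular points: 1/2.
At the order-3 pole 1/2 set g(x) = (x - (1/2))^3*f(x) = (-37*x**2/35 - 14*x/13 - 4/17)/(x - 4/3)**3.
Order-3 pole: residue = g''(a)/2; g''(1/2) = 1479329136/24171875, so the residue is 739664568/24171875.
At the order-3 pole 4/3 set g(x) = (x - (4/3))^3*f(x) = (-37*x**2/35 - 14*x/13 - 4/17)/(x - 1/2)**3.
Order-3 pole: residue = g''(a)/2; g''(4/3) = -1479329136/24171875, so the residue is -739664568/24171875.
List the singular points by increasing real part (a conjugate pair: the negative imaginary part first).

Radius of convergence at 0: 1/2.
At 1/2: a pole of order 3; residue 739664568/24171875.
At 4/3: a pole of order 3; residue -739664568/24171875.


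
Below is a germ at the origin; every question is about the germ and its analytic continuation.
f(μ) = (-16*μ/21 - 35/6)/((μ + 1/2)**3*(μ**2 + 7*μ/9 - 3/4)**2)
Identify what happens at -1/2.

The denominator factor μ + 1/2 vanishes at -1/2 and appears to the power 3; the numerator there equals -229/42, nonzero, and no other factor vanishes.
Hence a pole whose order is the multiplicity, 3.

The point is a pole of order 3.


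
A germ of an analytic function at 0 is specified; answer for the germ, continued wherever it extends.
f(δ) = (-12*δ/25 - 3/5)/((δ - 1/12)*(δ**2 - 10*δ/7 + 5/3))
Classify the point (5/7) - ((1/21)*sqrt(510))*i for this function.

The denominator factor δ**2 - 10*δ/7 + 5/3 vanishes at (5/7) - ((1/21)*sqrt(510))*i and appears to the power 1; the numerator there equals (-33/35) + ((4/175)*sqrt(510))*i, nonzero, and no other factor vanishes.
Hence a pole whose order is the multiplicity, 1.

The point is a pole of order 1.


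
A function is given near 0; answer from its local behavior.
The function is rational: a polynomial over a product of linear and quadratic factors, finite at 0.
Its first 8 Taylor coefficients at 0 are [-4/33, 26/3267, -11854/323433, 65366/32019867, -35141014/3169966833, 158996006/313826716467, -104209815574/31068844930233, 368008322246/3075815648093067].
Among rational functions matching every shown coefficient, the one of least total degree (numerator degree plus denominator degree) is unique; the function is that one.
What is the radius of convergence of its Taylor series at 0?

No rational of total degree below 3 reproduces all 8 coefficients; solving the [1/2] Pade equations on them gives f(w) = (2/5 - w/33)/((w - 9/5)*(w + 11/6)), whose expansion matches every shown term.
Denominator factor (w + 11/6): pole of order 1 at -11/6, modulus 11/6.
Denominator factor (w - 9/5): pole of order 1 at 9/5, modulus 9/5.
The radius of convergence is the smallest modulus among the singular points: 9/5.

The radius of convergence is 9/5.


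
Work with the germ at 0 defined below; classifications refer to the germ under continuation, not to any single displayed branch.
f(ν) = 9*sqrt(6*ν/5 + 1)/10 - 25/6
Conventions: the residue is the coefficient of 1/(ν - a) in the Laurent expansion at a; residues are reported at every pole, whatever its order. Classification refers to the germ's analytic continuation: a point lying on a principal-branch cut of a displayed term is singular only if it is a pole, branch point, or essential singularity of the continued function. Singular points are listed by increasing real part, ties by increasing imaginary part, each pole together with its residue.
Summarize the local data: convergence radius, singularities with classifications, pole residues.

Radius of convergence at 0: 5/6.
At -5/6: an algebraic (square-root) branch point.

Branch term (9/10)*sqrt(1 - ν/(-5/6)): its argument vanishes at ν = -5/6, a square-root branch point, modulus 5/6.
The radius of convergence is the smallest modulus among the singular points: 5/6.


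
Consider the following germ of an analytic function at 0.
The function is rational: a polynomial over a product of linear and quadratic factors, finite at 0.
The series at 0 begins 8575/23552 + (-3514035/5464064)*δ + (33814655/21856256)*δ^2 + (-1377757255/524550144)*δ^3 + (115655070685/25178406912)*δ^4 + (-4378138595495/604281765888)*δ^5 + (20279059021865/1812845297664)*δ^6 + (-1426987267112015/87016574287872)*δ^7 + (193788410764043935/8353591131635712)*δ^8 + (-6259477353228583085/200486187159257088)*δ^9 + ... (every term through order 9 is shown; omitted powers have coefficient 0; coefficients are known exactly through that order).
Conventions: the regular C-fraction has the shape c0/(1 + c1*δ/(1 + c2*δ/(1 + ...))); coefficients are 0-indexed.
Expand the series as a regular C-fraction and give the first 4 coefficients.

The regular C-fraction coefficients are [8575/23552, 2049/1160, 1519529/2376840, -33179965315/12454059684].

Taylor coefficients (read off): a_0 = 8575/23552, a_1 = -3514035/5464064, a_2 = 33814655/21856256, a_3 = -1377757255/524550144.
c0 = a_0 = 8575/23552. Peel one level at a time: if S = 1 + c*δ/S' with S'(0) = 1, then c is the δ-coefficient of S and S' = c*δ/(S - 1).
S_1 = c0/f = 1 + (2049/1160)*δ + (-1519529/1345600)*δ^2 + ...; c1 = 2049/1160.
S_2 = c1*δ/(S_1 - 1) = 1 + (1519529/2376840)*δ + (228827347/134348832)*δ^2 + ...; c2 = 1519529/2376840.
S_3 = c2*δ/(S_2 - 1) = 1 + (-33179965315/12454059684)*δ + ...; c3 = -33179965315/12454059684.


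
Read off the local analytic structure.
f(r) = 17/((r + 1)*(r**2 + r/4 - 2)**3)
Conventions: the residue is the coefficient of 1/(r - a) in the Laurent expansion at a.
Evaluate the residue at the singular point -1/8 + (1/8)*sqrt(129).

The factor r**2 + r/4 - 2 splits as (r - a)(r - a') with a = -1/8 + (1/8)*sqrt(129), a' = -1/8 - (1/8)*sqrt(129). At the order-3 pole a set g(r) = (r - a)^3*f(r) = [17/(r + 1)] / (r - a')^3.
Order-3 pole: residue = g''(a)/2; g''(-1/8 + (1/8)*sqrt(129)) = 1088/125 - (20479424/29815125)*sqrt(129), so the residue is 544/125 - (10239712/29815125)*sqrt(129).

The residue is 544/125 - (10239712/29815125)*sqrt(129).


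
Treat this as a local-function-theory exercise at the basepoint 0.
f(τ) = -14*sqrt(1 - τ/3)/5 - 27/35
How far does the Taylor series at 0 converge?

Branch term (-14/5)*sqrt(1 - τ/(3)): its argument vanishes at τ = 3, a square-root branch point, modulus 3.
The radius of convergence is the smallest modulus among the singular points: 3.

The radius of convergence is 3.


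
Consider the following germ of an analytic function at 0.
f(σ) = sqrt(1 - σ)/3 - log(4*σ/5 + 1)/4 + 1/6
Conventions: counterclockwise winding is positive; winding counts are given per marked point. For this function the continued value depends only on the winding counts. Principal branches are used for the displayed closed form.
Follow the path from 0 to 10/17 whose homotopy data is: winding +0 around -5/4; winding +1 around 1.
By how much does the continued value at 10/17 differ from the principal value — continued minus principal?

Continued minus principal equals -(2/51)*sqrt(119).

The rational part is single-valued and drops out of the difference; each branch term changes only by its own monodromy.
(1/3)*sqrt(1 - σ/(1)): winding +1 is odd, the square root flips sign, contributing -2*(1/3)*sqrt(1 - (10/17)/(1)) = -2*(1/3)*sqrt(7/17) = -(2/51)*sqrt(119).
(-1/4)*log(1 - σ/(-5/4)): winding 0 around -5/4, so this term returns to its principal value, contribution 0.
Summing the contributions at σ = 10/17 gives -(2/51)*sqrt(119).


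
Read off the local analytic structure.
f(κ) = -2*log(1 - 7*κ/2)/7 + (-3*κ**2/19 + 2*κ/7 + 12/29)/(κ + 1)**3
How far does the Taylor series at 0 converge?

The radius of convergence is 2/7.

Denominator factor (κ + 1)^3: pole of order 3 at -1, modulus 1.
Branch term (-2/7)*log(1 - κ/(2/7)): its argument vanishes at κ = 2/7, a logarithmic branch point, modulus 2/7.
The radius of convergence is the smallest modulus among the singular points: 2/7.


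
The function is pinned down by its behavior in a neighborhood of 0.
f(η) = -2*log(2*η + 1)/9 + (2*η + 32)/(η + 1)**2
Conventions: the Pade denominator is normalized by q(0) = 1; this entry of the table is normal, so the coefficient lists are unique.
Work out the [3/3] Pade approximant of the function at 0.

The Pade approximant has numerator coefficients [32, 146385334/4383333, 28534582/21916665, -44942308/65749995]; denominator coefficients [1, 1458681/487037, 7296369/2435185, 2445439/2435185].

Taylor coefficients needed (expand at 0): a_0 = 32, a_1 = -562/9, a_2 = 832/9, a_3 = -3310/27, a_4 = 1376/9, a_5 = -8254/45, a_6 = 5788/27.
Write the denominator as Q(η) = 1 + q1*η + q2*η^2 + q3*η^3. Requiring Q*f - P = O(η^7) with deg P <= 3 kills the coefficients of η^4..η^6 in Q*f:
  η^4: a_4 + q1*a_3 + q2*a_2 + q3*a_1 = 0, i.e. 1376/9 + (-3310/27)*q1 + (832/9)*q2 + (-562/9)*q3 = 0.
  η^5: a_5 + q1*a_4 + q2*a_3 + q3*a_2 = 0, i.e. -8254/45 + (1376/9)*q1 + (-3310/27)*q2 + (832/9)*q3 = 0.
  η^6: a_6 + q1*a_5 + q2*a_4 + q3*a_3 = 0, i.e. 5788/27 + (-8254/45)*q1 + (1376/9)*q2 + (-3310/27)*q3 = 0.
Solving this linear system: q1 = 1458681/487037, q2 = 7296369/2435185, q3 = 2445439/2435185.
The numerator is Q*f truncated at degree 3: P0 = a_0 = 32; P1 = a_1 + q1*a_0 = 146385334/4383333; P2 = a_2 + q1*a_1 + q2*a_0 = 28534582/21916665; P3 = a_3 + q1*a_2 + q2*a_1 + q3*a_0 = -44942308/65749995.


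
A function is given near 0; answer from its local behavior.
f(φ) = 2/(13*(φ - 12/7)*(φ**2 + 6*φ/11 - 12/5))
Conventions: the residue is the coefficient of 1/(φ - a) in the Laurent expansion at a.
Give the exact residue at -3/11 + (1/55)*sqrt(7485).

The factor φ**2 + 6*φ/11 - 12/5 splits as (φ - a)(φ - a') with a = -3/11 + (1/55)*sqrt(7485), a' = -3/11 - (1/55)*sqrt(7485). At the order-1 pole a set g(φ) = (φ - a)*f(φ) = [2/(13*(φ - 12/7))] / (φ - a').
Simple pole: residue = g(a) at a = -3/11 + (1/55)*sqrt(7485), which is -2695/51636 - (6545/8588788)*sqrt(7485).

The residue is -2695/51636 - (6545/8588788)*sqrt(7485).


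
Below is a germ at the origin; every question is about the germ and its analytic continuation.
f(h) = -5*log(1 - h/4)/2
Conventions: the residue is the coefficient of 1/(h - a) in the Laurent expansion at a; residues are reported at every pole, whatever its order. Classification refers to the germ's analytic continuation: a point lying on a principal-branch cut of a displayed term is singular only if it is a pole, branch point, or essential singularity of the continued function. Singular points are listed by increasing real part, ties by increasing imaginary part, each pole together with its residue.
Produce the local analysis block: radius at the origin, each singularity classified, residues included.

Radius of convergence at 0: 4.
At 4: a logarithmic branch point.

Branch term (-5/2)*log(1 - h/(4)): its argument vanishes at h = 4, a logarithmic branch point, modulus 4.
The radius of convergence is the smallest modulus among the singular points: 4.


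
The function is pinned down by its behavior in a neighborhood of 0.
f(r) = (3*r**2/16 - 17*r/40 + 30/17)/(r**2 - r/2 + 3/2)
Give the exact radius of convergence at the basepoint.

The radius of convergence is (1/2)*sqrt(6).

Denominator factor (r**2 - r/2 + 3/2): discriminant -23/4, complex-conjugate roots (1/4) + ((1/4)*sqrt(23))*i and (1/4) - ((1/4)*sqrt(23))*i; poles of order 1, moduli (1/2)*sqrt(6) and (1/2)*sqrt(6).
The radius of convergence is the smallest modulus among the singular points: (1/2)*sqrt(6).


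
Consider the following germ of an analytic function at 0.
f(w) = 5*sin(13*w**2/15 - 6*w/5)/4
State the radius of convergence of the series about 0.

The factor sin(13*w**2/15 - 6*w/5) is entire and contributes no finite singular point.
The polynomial part has no poles.
No finite singular points: the Taylor series at 0 converges everywhere.

The radius of convergence is infinite.


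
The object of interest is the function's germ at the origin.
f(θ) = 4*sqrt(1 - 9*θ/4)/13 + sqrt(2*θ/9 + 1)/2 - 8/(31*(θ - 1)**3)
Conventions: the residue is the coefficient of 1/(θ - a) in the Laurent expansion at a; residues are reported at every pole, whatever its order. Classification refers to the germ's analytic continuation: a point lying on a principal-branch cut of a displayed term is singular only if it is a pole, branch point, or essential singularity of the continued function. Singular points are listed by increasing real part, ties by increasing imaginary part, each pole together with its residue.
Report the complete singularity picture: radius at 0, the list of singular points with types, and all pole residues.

Denominator factor (θ - 1)^3: pole of order 3 at 1, modulus 1.
Branch term (4/13)*sqrt(1 - θ/(4/9)): its argument vanishes at θ = 4/9, a square-root branch point, modulus 4/9.
Branch term (1/2)*sqrt(1 - θ/(-9/2)): its argument vanishes at θ = -9/2, a square-root branch point, modulus 9/2.
The radius of convergence is the smallest modulus among the singular points: 4/9.
The branch terms are analytic at 1 and contribute nothing to the residue; only the rational part matters.
At the order-3 pole 1 set g(θ) = (θ - (1))^3*(rational part) = -8/31.
Order-3 pole: residue = g''(a)/2; g''(1) = 0, so the residue is 0.
List the singular points by increasing real part (a conjugate pair: the negative imaginary part first).

Radius of convergence at 0: 4/9.
At -9/2: an algebraic (square-root) branch point.
At 4/9: an algebraic (square-root) branch point.
At 1: a pole of order 3; residue 0.


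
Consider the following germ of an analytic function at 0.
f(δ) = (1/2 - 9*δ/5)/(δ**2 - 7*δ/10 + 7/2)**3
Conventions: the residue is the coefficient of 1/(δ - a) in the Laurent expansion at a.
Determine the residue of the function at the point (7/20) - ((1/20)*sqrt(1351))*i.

The residue is -((78000/2465846551)*sqrt(1351))*i.

The factor δ**2 - 7*δ/10 + 7/2 splits as (δ - a)(δ - a') with a = (7/20) - ((1/20)*sqrt(1351))*i, a' = (7/20) + ((1/20)*sqrt(1351))*i. At the order-3 pole a set g(δ) = (δ - a)^3*f(δ) = [1/2 - 9*δ/5] / (δ - a')^3.
Order-3 pole: residue = g''(a)/2; g''((7/20) - ((1/20)*sqrt(1351))*i) = -((156000/2465846551)*sqrt(1351))*i, so the residue is -((78000/2465846551)*sqrt(1351))*i.
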